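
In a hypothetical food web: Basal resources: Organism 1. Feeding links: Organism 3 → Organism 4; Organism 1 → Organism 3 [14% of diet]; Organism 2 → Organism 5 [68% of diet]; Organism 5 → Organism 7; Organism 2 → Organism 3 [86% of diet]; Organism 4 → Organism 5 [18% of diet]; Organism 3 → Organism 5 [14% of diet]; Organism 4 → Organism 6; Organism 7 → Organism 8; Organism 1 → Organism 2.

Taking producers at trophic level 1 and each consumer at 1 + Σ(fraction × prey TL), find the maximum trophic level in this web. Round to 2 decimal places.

Organism 2: 1 + 1 = 2
Organism 3: 1 + (0.86×2 + 0.14×1) = 2.86
Organism 4: 1 + 2.86 = 3.86
Organism 5: 1 + (0.18×3.86 + 0.68×2 + 0.14×2.86) = 3.4552
Organism 6: 1 + 3.86 = 4.86
Organism 7: 1 + 3.4552 = 4.4552
Organism 8: 1 + 4.4552 = 5.4552

5.46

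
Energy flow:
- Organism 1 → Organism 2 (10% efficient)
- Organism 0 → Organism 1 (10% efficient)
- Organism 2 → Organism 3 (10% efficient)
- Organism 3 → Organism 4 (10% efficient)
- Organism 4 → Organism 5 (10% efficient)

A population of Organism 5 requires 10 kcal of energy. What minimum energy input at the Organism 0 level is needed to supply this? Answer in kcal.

Cumulative transfer efficiency: 0.1 × 0.1 × 0.1 × 0.1 × 0.1 = 0.00001
Organism 0 energy = 10 / 0.00001 = 1000000 kcal

1000000 kcal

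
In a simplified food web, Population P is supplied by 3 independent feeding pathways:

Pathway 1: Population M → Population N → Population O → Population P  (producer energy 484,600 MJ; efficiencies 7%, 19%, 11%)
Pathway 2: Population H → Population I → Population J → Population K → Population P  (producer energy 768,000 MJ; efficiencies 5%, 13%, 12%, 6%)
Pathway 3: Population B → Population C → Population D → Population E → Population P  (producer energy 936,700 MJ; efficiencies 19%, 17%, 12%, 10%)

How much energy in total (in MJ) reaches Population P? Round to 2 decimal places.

Pathway 1: 484600 × 0.07 × 0.19 × 0.11 = 708.9698 MJ
Pathway 2: 768000 × 0.05 × 0.13 × 0.12 × 0.06 = 35.9424 MJ
Pathway 3: 936700 × 0.19 × 0.17 × 0.12 × 0.1 = 363.06492 MJ
Total at Population P: 708.9698 + 35.9424 + 363.06492 = 1107.97712 MJ

1107.98 MJ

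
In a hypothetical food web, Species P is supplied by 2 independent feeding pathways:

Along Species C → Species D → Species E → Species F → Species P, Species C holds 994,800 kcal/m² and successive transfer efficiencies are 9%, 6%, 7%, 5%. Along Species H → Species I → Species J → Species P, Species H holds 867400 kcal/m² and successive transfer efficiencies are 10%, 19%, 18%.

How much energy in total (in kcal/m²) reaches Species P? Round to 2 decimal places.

Via Species C: 994800 × 0.09 × 0.06 × 0.07 × 0.05 = 18.80172 kcal/m²
Via Species H: 867400 × 0.1 × 0.19 × 0.18 = 2966.508 kcal/m²
Total at Species P: 18.80172 + 2966.508 = 2985.30972 kcal/m²

2985.31 kcal/m²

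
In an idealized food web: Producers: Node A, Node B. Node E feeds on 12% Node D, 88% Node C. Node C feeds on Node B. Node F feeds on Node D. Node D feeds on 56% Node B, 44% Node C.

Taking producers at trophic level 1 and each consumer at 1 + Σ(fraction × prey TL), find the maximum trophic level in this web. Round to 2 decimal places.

Node C: 1 + 1 = 2
Node D: 1 + (0.56×1 + 0.44×2) = 2.44
Node E: 1 + (0.12×2.44 + 0.88×2) = 3.0528
Node F: 1 + 2.44 = 3.44

3.44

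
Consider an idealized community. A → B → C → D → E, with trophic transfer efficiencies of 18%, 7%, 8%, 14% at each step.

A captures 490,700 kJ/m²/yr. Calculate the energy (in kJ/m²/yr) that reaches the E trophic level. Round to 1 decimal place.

69.2 kJ/m²/yr

B: 490700 × 0.18 = 88326 kJ/m²/yr
C: 88326 × 0.07 = 6182.82 kJ/m²/yr
D: 6182.82 × 0.08 = 494.6256 kJ/m²/yr
E: 494.6256 × 0.14 = 69.247584 kJ/m²/yr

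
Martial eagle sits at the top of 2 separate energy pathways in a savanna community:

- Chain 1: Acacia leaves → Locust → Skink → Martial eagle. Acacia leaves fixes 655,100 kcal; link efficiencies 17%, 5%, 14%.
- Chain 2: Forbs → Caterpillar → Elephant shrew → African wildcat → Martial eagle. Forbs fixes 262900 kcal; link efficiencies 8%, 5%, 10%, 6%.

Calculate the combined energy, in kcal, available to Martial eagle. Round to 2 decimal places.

Chain 1: 655100 × 0.17 × 0.05 × 0.14 = 779.569 kcal
Chain 2: 262900 × 0.08 × 0.05 × 0.1 × 0.06 = 6.3096 kcal
Total at Martial eagle: 779.569 + 6.3096 = 785.8786 kcal

785.88 kcal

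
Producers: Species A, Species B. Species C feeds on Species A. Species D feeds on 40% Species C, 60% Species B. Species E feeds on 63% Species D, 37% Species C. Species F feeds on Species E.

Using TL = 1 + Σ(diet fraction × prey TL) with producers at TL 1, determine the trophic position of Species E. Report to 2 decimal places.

3.25

Species C: 1 + 1 = 2
Species D: 1 + (0.4×2 + 0.6×1) = 2.4
Species E: 1 + (0.63×2.4 + 0.37×2) = 3.252
Species F: 1 + 3.252 = 4.252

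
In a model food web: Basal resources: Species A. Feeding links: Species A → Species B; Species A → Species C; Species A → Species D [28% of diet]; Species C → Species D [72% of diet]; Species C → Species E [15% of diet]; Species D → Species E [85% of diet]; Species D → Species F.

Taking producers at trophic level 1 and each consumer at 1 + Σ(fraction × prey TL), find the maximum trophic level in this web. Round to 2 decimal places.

3.72

Species B: 1 + 1 = 2
Species C: 1 + 1 = 2
Species D: 1 + (0.28×1 + 0.72×2) = 2.72
Species E: 1 + (0.15×2 + 0.85×2.72) = 3.612
Species F: 1 + 2.72 = 3.72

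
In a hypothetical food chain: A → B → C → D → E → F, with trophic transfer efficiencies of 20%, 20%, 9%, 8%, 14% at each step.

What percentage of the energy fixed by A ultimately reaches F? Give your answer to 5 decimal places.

0.00403%

Product of link efficiencies: 0.2 × 0.2 × 0.09 × 0.08 × 0.14 = 0.00004032
As a percentage: 0.00004032 × 100 = 0.00403%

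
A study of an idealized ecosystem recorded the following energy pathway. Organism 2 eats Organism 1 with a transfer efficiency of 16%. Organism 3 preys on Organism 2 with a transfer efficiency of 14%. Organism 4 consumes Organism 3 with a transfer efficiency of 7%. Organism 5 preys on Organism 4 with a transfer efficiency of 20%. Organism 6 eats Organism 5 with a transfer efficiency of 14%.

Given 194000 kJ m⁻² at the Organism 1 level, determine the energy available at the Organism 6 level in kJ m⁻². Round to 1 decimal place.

Organism 2: 194000 × 0.16 = 31040 kJ m⁻²
Organism 3: 31040 × 0.14 = 4345.6 kJ m⁻²
Organism 4: 4345.6 × 0.07 = 304.192 kJ m⁻²
Organism 5: 304.192 × 0.2 = 60.8384 kJ m⁻²
Organism 6: 60.8384 × 0.14 = 8.517376 kJ m⁻²

8.5 kJ m⁻²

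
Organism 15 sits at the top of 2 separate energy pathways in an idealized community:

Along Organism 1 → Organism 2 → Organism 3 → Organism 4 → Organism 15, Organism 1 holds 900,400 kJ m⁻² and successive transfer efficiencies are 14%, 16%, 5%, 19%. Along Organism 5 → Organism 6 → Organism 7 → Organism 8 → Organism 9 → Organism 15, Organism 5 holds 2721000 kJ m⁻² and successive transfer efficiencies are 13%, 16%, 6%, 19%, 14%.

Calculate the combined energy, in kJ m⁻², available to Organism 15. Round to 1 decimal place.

Via Organism 1: 900400 × 0.14 × 0.16 × 0.05 × 0.19 = 191.60512 kJ m⁻²
Via Organism 5: 2721000 × 0.13 × 0.16 × 0.06 × 0.19 × 0.14 = 90.3284928 kJ m⁻²
Total at Organism 15: 191.60512 + 90.3284928 = 281.9336128 kJ m⁻²

281.9 kJ m⁻²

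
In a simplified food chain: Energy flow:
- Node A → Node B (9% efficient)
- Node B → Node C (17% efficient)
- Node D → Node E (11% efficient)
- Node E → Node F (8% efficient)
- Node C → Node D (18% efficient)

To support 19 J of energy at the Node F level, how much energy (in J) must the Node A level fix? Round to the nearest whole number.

Cumulative transfer efficiency: 0.09 × 0.17 × 0.18 × 0.11 × 0.08 = 0.0000242352
Node A energy = 19 / 0.0000242352 = 783984 J

783984 J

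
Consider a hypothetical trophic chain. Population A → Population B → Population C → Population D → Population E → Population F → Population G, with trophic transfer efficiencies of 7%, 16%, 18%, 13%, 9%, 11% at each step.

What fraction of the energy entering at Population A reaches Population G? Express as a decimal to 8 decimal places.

Product of link efficiencies: 0.07 × 0.16 × 0.18 × 0.13 × 0.09 × 0.11 = 0.000002594592

0.00000259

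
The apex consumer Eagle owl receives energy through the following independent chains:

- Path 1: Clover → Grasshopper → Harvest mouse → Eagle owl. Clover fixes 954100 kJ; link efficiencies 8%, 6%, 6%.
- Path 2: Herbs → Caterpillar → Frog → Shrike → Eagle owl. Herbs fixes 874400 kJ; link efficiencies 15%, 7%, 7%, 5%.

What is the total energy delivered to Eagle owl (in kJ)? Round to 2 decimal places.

306.92 kJ

Path 1: 954100 × 0.08 × 0.06 × 0.06 = 274.7808 kJ
Path 2: 874400 × 0.15 × 0.07 × 0.07 × 0.05 = 32.1342 kJ
Total at Eagle owl: 274.7808 + 32.1342 = 306.915 kJ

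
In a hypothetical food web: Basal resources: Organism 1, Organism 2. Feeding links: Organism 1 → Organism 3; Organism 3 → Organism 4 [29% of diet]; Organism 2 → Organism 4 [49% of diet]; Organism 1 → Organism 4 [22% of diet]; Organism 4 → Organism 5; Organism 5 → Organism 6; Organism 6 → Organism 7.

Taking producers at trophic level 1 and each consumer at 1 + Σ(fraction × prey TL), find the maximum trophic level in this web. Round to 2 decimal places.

Organism 3: 1 + 1 = 2
Organism 4: 1 + (0.29×2 + 0.49×1 + 0.22×1) = 2.29
Organism 5: 1 + 2.29 = 3.29
Organism 6: 1 + 3.29 = 4.29
Organism 7: 1 + 4.29 = 5.29

5.29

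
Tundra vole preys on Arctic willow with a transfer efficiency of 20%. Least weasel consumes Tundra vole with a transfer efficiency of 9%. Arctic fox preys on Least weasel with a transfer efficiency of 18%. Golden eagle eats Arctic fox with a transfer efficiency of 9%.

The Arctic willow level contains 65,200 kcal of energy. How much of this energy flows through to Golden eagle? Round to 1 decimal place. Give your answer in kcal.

Tundra vole: 65200 × 0.2 = 13040 kcal
Least weasel: 13040 × 0.09 = 1173.6 kcal
Arctic fox: 1173.6 × 0.18 = 211.248 kcal
Golden eagle: 211.248 × 0.09 = 19.01232 kcal

19.0 kcal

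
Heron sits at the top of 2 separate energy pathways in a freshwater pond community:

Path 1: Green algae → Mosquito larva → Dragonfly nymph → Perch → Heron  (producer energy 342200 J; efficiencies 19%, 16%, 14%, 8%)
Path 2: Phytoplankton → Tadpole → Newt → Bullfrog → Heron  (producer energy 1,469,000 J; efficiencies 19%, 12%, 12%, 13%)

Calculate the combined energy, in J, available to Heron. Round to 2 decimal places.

639.01 J

Path 1: 342200 × 0.19 × 0.16 × 0.14 × 0.08 = 116.512256 J
Path 2: 1469000 × 0.19 × 0.12 × 0.12 × 0.13 = 522.49392 J
Total at Heron: 116.512256 + 522.49392 = 639.006176 J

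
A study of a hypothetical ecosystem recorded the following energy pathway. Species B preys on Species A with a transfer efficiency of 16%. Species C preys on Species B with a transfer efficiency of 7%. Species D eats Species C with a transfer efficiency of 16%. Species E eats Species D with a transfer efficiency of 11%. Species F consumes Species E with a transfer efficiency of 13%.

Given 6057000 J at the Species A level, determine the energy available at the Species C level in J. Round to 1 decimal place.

67838.4 J

Species B: 6057000 × 0.16 = 969120 J
Species C: 969120 × 0.07 = 67838.4 J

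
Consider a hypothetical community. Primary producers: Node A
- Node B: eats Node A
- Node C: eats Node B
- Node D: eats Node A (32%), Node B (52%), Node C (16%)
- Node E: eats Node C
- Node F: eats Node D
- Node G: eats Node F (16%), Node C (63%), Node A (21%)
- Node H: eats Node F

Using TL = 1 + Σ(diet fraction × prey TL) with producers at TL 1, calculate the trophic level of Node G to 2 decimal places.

Node B: 1 + 1 = 2
Node C: 1 + 2 = 3
Node D: 1 + (0.32×1 + 0.52×2 + 0.16×3) = 2.84
Node E: 1 + 3 = 4
Node F: 1 + 2.84 = 3.84
Node G: 1 + (0.16×3.84 + 0.63×3 + 0.21×1) = 3.7144
Node H: 1 + 3.84 = 4.84

3.71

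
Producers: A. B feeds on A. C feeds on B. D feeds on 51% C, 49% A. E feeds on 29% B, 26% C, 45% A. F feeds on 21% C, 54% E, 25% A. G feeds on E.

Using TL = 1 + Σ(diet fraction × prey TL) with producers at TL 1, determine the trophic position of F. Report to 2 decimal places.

B: 1 + 1 = 2
C: 1 + 2 = 3
D: 1 + (0.51×3 + 0.49×1) = 3.02
E: 1 + (0.29×2 + 0.26×3 + 0.45×1) = 2.81
F: 1 + (0.21×3 + 0.54×2.81 + 0.25×1) = 3.3974
G: 1 + 2.81 = 3.81

3.40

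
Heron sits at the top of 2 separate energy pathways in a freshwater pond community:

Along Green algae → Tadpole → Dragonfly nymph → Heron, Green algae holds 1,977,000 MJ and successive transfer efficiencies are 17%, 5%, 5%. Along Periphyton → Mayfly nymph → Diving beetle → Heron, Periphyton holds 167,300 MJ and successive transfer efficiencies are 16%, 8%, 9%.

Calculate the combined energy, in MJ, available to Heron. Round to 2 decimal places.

1032.95 MJ

Via Green algae: 1977000 × 0.17 × 0.05 × 0.05 = 840.225 MJ
Via Periphyton: 167300 × 0.16 × 0.08 × 0.09 = 192.7296 MJ
Total at Heron: 840.225 + 192.7296 = 1032.9546 MJ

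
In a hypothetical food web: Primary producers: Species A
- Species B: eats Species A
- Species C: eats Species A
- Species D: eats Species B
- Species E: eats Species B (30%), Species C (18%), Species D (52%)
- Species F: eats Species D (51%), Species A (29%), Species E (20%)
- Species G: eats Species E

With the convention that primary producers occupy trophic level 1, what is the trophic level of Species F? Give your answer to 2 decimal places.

3.52

Species B: 1 + 1 = 2
Species C: 1 + 1 = 2
Species D: 1 + 2 = 3
Species E: 1 + (0.3×2 + 0.18×2 + 0.52×3) = 3.52
Species F: 1 + (0.51×3 + 0.29×1 + 0.2×3.52) = 3.524
Species G: 1 + 3.52 = 4.52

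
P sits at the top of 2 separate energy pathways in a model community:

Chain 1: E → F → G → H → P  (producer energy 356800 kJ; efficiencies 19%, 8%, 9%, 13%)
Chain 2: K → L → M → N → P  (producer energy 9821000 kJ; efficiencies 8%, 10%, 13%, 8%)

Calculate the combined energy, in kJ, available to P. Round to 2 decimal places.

Chain 1: 356800 × 0.19 × 0.08 × 0.09 × 0.13 = 63.453312 kJ
Chain 2: 9821000 × 0.08 × 0.1 × 0.13 × 0.08 = 817.1072 kJ
Total at P: 63.453312 + 817.1072 = 880.560512 kJ

880.56 kJ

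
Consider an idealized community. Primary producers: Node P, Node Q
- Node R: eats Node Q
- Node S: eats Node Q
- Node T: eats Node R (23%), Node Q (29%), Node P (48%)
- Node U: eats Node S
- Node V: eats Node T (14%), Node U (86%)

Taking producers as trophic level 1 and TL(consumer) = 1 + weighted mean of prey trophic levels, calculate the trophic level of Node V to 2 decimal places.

Node R: 1 + 1 = 2
Node S: 1 + 1 = 2
Node T: 1 + (0.23×2 + 0.29×1 + 0.48×1) = 2.23
Node U: 1 + 2 = 3
Node V: 1 + (0.14×2.23 + 0.86×3) = 3.8922

3.89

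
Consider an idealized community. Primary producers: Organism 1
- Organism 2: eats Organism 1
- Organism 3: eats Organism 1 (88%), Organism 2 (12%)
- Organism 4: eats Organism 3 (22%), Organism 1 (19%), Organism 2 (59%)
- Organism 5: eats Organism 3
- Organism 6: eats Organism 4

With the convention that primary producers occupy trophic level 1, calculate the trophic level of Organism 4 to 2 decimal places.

2.84

Organism 2: 1 + 1 = 2
Organism 3: 1 + (0.88×1 + 0.12×2) = 2.12
Organism 4: 1 + (0.22×2.12 + 0.19×1 + 0.59×2) = 2.8364
Organism 5: 1 + 2.12 = 3.12
Organism 6: 1 + 2.8364 = 3.8364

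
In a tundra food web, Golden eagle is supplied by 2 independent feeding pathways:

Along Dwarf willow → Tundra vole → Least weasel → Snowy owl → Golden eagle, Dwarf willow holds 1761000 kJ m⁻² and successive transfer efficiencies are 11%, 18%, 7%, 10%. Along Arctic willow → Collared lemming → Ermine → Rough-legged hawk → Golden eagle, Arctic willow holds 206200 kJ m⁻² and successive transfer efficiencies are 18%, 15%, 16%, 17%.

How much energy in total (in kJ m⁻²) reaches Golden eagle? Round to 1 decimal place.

Via Dwarf willow: 1761000 × 0.11 × 0.18 × 0.07 × 0.1 = 244.0746 kJ m⁻²
Via Arctic willow: 206200 × 0.18 × 0.15 × 0.16 × 0.17 = 151.43328 kJ m⁻²
Total at Golden eagle: 244.0746 + 151.43328 = 395.50788 kJ m⁻²

395.5 kJ m⁻²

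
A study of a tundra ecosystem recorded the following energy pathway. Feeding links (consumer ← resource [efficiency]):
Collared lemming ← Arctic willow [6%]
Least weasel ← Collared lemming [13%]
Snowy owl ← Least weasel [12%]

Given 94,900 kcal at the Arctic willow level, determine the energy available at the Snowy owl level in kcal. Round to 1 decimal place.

88.8 kcal

Collared lemming: 94900 × 0.06 = 5694 kcal
Least weasel: 5694 × 0.13 = 740.22 kcal
Snowy owl: 740.22 × 0.12 = 88.8264 kcal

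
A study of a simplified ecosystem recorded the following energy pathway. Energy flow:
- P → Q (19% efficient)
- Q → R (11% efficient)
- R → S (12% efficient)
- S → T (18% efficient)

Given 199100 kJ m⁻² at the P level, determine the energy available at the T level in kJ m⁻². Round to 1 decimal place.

89.9 kJ m⁻²

Q: 199100 × 0.19 = 37829 kJ m⁻²
R: 37829 × 0.11 = 4161.19 kJ m⁻²
S: 4161.19 × 0.12 = 499.3428 kJ m⁻²
T: 499.3428 × 0.18 = 89.881704 kJ m⁻²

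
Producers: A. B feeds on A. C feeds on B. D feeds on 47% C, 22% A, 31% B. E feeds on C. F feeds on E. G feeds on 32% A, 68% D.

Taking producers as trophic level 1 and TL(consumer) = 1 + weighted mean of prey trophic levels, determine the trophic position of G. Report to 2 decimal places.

3.53

B: 1 + 1 = 2
C: 1 + 2 = 3
D: 1 + (0.47×3 + 0.22×1 + 0.31×2) = 3.25
E: 1 + 3 = 4
F: 1 + 4 = 5
G: 1 + (0.32×1 + 0.68×3.25) = 3.53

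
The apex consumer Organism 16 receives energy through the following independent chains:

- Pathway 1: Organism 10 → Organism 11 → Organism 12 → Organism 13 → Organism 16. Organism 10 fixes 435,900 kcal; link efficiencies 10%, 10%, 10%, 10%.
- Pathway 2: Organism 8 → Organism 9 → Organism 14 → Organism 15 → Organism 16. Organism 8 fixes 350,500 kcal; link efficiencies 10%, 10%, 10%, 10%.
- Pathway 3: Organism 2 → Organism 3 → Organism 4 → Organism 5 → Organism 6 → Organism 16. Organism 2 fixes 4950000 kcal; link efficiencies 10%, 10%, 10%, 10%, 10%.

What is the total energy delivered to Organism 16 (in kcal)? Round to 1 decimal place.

128.1 kcal

Pathway 1: 435900 × 0.1 × 0.1 × 0.1 × 0.1 = 43.59 kcal
Pathway 2: 350500 × 0.1 × 0.1 × 0.1 × 0.1 = 35.05 kcal
Pathway 3: 4950000 × 0.1 × 0.1 × 0.1 × 0.1 × 0.1 = 49.5 kcal
Total at Organism 16: 43.59 + 35.05 + 49.5 = 128.14 kcal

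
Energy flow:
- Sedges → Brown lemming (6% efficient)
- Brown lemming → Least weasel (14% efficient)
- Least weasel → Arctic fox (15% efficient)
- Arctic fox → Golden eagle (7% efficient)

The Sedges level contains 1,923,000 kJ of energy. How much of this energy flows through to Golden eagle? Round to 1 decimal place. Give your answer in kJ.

169.6 kJ

Brown lemming: 1923000 × 0.06 = 115380 kJ
Least weasel: 115380 × 0.14 = 16153.2 kJ
Arctic fox: 16153.2 × 0.15 = 2422.98 kJ
Golden eagle: 2422.98 × 0.07 = 169.6086 kJ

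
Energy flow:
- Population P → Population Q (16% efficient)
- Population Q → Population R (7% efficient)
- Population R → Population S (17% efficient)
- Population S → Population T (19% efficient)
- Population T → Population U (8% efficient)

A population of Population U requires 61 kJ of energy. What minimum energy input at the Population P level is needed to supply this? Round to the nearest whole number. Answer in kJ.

Cumulative transfer efficiency: 0.16 × 0.07 × 0.17 × 0.19 × 0.08 = 0.0000289408
Population P energy = 61 / 0.0000289408 = 2107751 kJ

2107751 kJ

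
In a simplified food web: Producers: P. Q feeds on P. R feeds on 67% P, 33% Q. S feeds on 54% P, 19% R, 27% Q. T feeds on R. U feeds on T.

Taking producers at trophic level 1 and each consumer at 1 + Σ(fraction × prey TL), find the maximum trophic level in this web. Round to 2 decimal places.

4.33

Q: 1 + 1 = 2
R: 1 + (0.67×1 + 0.33×2) = 2.33
S: 1 + (0.54×1 + 0.19×2.33 + 0.27×2) = 2.5227
T: 1 + 2.33 = 3.33
U: 1 + 3.33 = 4.33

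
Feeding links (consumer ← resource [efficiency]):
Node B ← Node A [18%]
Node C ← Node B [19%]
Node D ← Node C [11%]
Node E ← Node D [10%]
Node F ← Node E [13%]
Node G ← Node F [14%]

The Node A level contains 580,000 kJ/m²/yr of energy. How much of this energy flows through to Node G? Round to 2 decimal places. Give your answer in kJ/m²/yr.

3.97 kJ/m²/yr

Node B: 580000 × 0.18 = 104400 kJ/m²/yr
Node C: 104400 × 0.19 = 19836 kJ/m²/yr
Node D: 19836 × 0.11 = 2181.96 kJ/m²/yr
Node E: 2181.96 × 0.1 = 218.196 kJ/m²/yr
Node F: 218.196 × 0.13 = 28.36548 kJ/m²/yr
Node G: 28.36548 × 0.14 = 3.9711672 kJ/m²/yr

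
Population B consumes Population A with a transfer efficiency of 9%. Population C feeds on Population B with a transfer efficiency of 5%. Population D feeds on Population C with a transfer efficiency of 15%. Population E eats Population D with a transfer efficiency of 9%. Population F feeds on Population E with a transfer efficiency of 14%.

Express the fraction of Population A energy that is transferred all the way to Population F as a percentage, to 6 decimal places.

Product of link efficiencies: 0.09 × 0.05 × 0.15 × 0.09 × 0.14 = 0.000008505
As a percentage: 0.000008505 × 100 = 0.000851%

0.000851%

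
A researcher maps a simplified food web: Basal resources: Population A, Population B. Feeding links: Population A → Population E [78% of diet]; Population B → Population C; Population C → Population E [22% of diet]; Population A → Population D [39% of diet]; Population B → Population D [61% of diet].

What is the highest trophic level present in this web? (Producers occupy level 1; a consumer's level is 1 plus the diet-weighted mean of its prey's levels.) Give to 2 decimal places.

Population C: 1 + 1 = 2
Population D: 1 + (0.39×1 + 0.61×1) = 2
Population E: 1 + (0.78×1 + 0.22×2) = 2.22

2.22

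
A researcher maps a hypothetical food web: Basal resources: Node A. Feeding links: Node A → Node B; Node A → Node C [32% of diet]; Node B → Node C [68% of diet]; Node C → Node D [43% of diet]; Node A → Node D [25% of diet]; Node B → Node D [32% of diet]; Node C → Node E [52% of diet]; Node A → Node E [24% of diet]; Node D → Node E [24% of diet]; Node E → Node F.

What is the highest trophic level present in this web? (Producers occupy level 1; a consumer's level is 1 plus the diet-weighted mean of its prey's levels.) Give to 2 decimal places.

Node B: 1 + 1 = 2
Node C: 1 + (0.32×1 + 0.68×2) = 2.68
Node D: 1 + (0.43×2.68 + 0.25×1 + 0.32×2) = 3.0424
Node E: 1 + (0.52×2.68 + 0.24×1 + 0.24×3.0424) = 3.363776
Node F: 1 + 3.363776 = 4.363776

4.36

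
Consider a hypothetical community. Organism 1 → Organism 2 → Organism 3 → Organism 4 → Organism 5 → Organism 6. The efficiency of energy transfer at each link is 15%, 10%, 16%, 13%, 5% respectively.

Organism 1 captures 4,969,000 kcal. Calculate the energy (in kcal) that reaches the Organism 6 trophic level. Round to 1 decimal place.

Organism 2: 4969000 × 0.15 = 745350 kcal
Organism 3: 745350 × 0.1 = 74535 kcal
Organism 4: 74535 × 0.16 = 11925.6 kcal
Organism 5: 11925.6 × 0.13 = 1550.328 kcal
Organism 6: 1550.328 × 0.05 = 77.5164 kcal

77.5 kcal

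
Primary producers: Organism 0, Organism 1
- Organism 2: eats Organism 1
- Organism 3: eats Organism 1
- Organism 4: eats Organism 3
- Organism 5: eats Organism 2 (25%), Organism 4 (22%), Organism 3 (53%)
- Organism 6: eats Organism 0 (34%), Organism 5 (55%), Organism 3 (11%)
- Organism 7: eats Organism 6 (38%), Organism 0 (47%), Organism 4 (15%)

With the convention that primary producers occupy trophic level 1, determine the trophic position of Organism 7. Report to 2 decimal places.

Organism 2: 1 + 1 = 2
Organism 3: 1 + 1 = 2
Organism 4: 1 + 2 = 3
Organism 5: 1 + (0.25×2 + 0.22×3 + 0.53×2) = 3.22
Organism 6: 1 + (0.34×1 + 0.55×3.22 + 0.11×2) = 3.331
Organism 7: 1 + (0.38×3.331 + 0.47×1 + 0.15×3) = 3.18578

3.19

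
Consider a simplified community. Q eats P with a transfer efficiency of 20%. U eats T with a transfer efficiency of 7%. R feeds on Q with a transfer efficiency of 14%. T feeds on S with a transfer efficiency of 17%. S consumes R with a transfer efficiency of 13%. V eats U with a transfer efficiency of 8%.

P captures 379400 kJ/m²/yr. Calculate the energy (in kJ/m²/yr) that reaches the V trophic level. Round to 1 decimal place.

1.3 kJ/m²/yr

Q: 379400 × 0.2 = 75880 kJ/m²/yr
R: 75880 × 0.14 = 10623.2 kJ/m²/yr
S: 10623.2 × 0.13 = 1381.016 kJ/m²/yr
T: 1381.016 × 0.17 = 234.77272 kJ/m²/yr
U: 234.77272 × 0.07 = 16.4340904 kJ/m²/yr
V: 16.4340904 × 0.08 = 1.314727232 kJ/m²/yr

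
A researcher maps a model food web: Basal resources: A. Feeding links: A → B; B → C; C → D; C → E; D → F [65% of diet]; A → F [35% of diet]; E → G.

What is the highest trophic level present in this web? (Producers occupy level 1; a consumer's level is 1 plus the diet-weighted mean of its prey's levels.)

5

B: 1 + 1 = 2
C: 1 + 2 = 3
D: 1 + 3 = 4
E: 1 + 3 = 4
F: 1 + (0.65×4 + 0.35×1) = 3.95
G: 1 + 4 = 5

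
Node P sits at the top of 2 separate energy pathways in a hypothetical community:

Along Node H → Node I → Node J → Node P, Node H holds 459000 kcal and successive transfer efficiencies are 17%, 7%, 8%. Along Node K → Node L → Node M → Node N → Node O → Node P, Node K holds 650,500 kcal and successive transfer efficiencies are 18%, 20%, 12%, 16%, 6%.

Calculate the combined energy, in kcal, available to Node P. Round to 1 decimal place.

463.9 kcal

Via Node H: 459000 × 0.17 × 0.07 × 0.08 = 436.968 kcal
Via Node K: 650500 × 0.18 × 0.2 × 0.12 × 0.16 × 0.06 = 26.977536 kcal
Total at Node P: 436.968 + 26.977536 = 463.945536 kcal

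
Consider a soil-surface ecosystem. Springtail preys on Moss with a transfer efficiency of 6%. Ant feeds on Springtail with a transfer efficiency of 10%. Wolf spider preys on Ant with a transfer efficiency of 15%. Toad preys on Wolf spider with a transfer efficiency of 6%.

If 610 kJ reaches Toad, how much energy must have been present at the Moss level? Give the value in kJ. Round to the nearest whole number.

Cumulative transfer efficiency: 0.06 × 0.1 × 0.15 × 0.06 = 0.000054
Moss energy = 610 / 0.000054 = 11296296 kJ

11296296 kJ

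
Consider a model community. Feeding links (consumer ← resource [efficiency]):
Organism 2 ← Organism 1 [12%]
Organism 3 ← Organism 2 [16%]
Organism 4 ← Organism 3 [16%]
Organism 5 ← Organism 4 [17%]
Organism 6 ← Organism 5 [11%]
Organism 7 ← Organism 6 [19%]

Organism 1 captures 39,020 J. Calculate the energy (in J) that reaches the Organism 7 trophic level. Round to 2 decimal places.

0.43 J

Organism 2: 39020 × 0.12 = 4682.4 J
Organism 3: 4682.4 × 0.16 = 749.184 J
Organism 4: 749.184 × 0.16 = 119.86944 J
Organism 5: 119.86944 × 0.17 = 20.3778048 J
Organism 6: 20.3778048 × 0.11 = 2.241558528 J
Organism 7: 2.241558528 × 0.19 = 0.42589612032 J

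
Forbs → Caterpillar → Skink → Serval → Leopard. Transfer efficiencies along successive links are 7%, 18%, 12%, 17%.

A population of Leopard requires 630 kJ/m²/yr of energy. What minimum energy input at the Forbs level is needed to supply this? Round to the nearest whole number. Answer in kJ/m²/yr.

Cumulative transfer efficiency: 0.07 × 0.18 × 0.12 × 0.17 = 0.00025704
Forbs energy = 630 / 0.00025704 = 2450980 kJ/m²/yr

2450980 kJ/m²/yr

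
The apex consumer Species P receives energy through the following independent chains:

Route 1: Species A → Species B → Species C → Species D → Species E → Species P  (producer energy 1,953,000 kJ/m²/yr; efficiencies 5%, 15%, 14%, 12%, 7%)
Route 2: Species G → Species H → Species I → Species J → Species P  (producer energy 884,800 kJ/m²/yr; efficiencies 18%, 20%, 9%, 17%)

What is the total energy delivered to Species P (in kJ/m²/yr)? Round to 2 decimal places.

Route 1: 1953000 × 0.05 × 0.15 × 0.14 × 0.12 × 0.07 = 17.22546 kJ/m²/yr
Route 2: 884800 × 0.18 × 0.2 × 0.09 × 0.17 = 487.34784 kJ/m²/yr
Total at Species P: 17.22546 + 487.34784 = 504.5733 kJ/m²/yr

504.57 kJ/m²/yr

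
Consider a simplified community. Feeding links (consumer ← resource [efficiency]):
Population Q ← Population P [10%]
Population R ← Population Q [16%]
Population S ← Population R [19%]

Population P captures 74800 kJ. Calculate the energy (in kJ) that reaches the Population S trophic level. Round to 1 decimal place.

Population Q: 74800 × 0.1 = 7480 kJ
Population R: 7480 × 0.16 = 1196.8 kJ
Population S: 1196.8 × 0.19 = 227.392 kJ

227.4 kJ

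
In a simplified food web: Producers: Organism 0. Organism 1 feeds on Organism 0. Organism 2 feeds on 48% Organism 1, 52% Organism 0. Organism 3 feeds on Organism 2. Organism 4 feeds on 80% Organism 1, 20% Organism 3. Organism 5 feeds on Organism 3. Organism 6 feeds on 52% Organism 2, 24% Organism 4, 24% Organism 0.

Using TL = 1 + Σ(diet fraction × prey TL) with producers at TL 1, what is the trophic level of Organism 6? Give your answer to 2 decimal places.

Organism 1: 1 + 1 = 2
Organism 2: 1 + (0.48×2 + 0.52×1) = 2.48
Organism 3: 1 + 2.48 = 3.48
Organism 4: 1 + (0.8×2 + 0.2×3.48) = 3.296
Organism 5: 1 + 3.48 = 4.48
Organism 6: 1 + (0.52×2.48 + 0.24×3.296 + 0.24×1) = 3.32064

3.32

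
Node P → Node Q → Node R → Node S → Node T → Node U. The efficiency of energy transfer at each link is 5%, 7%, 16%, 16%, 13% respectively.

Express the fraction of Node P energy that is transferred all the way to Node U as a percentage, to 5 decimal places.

0.00116%

Product of link efficiencies: 0.05 × 0.07 × 0.16 × 0.16 × 0.13 = 0.000011648
As a percentage: 0.000011648 × 100 = 0.00116%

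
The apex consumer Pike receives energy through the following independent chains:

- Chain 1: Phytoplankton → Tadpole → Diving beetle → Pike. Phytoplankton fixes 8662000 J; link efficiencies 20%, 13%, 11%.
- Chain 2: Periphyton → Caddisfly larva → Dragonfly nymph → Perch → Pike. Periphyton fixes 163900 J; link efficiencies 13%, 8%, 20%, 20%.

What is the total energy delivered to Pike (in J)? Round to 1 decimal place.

Chain 1: 8662000 × 0.2 × 0.13 × 0.11 = 24773.32 J
Chain 2: 163900 × 0.13 × 0.08 × 0.2 × 0.2 = 68.1824 J
Total at Pike: 24773.32 + 68.1824 = 24841.5024 J

24841.5 J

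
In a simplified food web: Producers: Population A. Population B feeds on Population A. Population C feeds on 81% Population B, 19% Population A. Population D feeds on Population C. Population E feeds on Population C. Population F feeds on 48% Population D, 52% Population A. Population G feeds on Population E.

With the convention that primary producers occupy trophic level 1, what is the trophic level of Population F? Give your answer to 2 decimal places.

3.35

Population B: 1 + 1 = 2
Population C: 1 + (0.81×2 + 0.19×1) = 2.81
Population D: 1 + 2.81 = 3.81
Population E: 1 + 2.81 = 3.81
Population F: 1 + (0.48×3.81 + 0.52×1) = 3.3488
Population G: 1 + 3.81 = 4.81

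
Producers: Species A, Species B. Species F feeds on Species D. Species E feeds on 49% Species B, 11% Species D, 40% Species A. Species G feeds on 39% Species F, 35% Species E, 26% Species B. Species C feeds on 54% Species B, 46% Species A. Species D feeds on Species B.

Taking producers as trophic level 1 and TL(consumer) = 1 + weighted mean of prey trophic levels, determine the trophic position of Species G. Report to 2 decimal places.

3.17

Species C: 1 + (0.54×1 + 0.46×1) = 2
Species D: 1 + 1 = 2
Species E: 1 + (0.49×1 + 0.11×2 + 0.4×1) = 2.11
Species F: 1 + 2 = 3
Species G: 1 + (0.39×3 + 0.35×2.11 + 0.26×1) = 3.1685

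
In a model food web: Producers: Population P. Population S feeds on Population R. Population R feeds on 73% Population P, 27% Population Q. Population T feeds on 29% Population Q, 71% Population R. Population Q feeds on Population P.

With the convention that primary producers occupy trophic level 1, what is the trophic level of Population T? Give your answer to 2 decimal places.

3.19

Population Q: 1 + 1 = 2
Population R: 1 + (0.73×1 + 0.27×2) = 2.27
Population S: 1 + 2.27 = 3.27
Population T: 1 + (0.29×2 + 0.71×2.27) = 3.1917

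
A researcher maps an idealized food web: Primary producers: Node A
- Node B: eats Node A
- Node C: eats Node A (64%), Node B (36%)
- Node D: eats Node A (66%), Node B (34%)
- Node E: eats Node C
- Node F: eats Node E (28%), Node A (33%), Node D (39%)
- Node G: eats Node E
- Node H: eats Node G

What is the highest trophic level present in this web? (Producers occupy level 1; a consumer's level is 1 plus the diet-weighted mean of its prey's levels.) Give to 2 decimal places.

Node B: 1 + 1 = 2
Node C: 1 + (0.64×1 + 0.36×2) = 2.36
Node D: 1 + (0.66×1 + 0.34×2) = 2.34
Node E: 1 + 2.36 = 3.36
Node F: 1 + (0.28×3.36 + 0.33×1 + 0.39×2.34) = 3.1834
Node G: 1 + 3.36 = 4.36
Node H: 1 + 4.36 = 5.36

5.36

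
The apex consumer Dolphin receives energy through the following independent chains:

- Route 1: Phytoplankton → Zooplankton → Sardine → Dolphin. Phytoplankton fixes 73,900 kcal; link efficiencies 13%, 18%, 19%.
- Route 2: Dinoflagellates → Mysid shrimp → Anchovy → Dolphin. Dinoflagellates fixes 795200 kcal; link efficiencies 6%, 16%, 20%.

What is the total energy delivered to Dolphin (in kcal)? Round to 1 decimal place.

Route 1: 73900 × 0.13 × 0.18 × 0.19 = 328.5594 kcal
Route 2: 795200 × 0.06 × 0.16 × 0.2 = 1526.784 kcal
Total at Dolphin: 328.5594 + 1526.784 = 1855.3434 kcal

1855.3 kcal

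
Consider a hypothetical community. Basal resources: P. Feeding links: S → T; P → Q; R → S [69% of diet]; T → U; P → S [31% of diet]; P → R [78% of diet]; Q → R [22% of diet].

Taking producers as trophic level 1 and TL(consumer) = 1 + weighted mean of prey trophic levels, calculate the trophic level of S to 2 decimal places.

2.84

Q: 1 + 1 = 2
R: 1 + (0.78×1 + 0.22×2) = 2.22
S: 1 + (0.69×2.22 + 0.31×1) = 2.8418
T: 1 + 2.8418 = 3.8418
U: 1 + 3.8418 = 4.8418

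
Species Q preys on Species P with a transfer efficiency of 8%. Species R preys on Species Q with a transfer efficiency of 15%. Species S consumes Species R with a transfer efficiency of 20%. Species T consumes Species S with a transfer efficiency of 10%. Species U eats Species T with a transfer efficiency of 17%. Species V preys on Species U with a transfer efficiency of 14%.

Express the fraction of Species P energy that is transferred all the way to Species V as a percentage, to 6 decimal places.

Product of link efficiencies: 0.08 × 0.15 × 0.2 × 0.1 × 0.17 × 0.14 = 0.000005712
As a percentage: 0.000005712 × 100 = 0.000571%

0.000571%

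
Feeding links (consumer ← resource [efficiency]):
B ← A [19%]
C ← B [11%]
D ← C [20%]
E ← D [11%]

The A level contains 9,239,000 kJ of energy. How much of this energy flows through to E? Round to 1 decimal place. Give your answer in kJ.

4248.1 kJ

B: 9239000 × 0.19 = 1755410 kJ
C: 1755410 × 0.11 = 193095.1 kJ
D: 193095.1 × 0.2 = 38619.02 kJ
E: 38619.02 × 0.11 = 4248.0922 kJ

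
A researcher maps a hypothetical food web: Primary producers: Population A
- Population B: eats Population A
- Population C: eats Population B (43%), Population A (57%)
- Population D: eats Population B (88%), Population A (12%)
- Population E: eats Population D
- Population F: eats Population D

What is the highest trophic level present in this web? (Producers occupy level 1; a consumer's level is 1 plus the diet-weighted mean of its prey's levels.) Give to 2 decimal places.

3.88

Population B: 1 + 1 = 2
Population C: 1 + (0.43×2 + 0.57×1) = 2.43
Population D: 1 + (0.88×2 + 0.12×1) = 2.88
Population E: 1 + 2.88 = 3.88
Population F: 1 + 2.88 = 3.88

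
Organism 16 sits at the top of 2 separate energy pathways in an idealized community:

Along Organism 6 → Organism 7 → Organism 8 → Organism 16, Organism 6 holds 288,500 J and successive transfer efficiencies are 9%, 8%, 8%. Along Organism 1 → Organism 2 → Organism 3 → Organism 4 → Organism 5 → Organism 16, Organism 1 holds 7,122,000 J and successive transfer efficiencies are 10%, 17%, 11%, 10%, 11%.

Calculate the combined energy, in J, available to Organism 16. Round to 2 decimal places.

Via Organism 6: 288500 × 0.09 × 0.08 × 0.08 = 166.176 J
Via Organism 1: 7122000 × 0.1 × 0.17 × 0.11 × 0.1 × 0.11 = 146.49954 J
Total at Organism 16: 166.176 + 146.49954 = 312.67554 J

312.68 J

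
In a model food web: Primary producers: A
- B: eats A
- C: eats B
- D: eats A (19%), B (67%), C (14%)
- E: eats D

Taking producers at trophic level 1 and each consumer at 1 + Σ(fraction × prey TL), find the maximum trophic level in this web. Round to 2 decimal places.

3.95

B: 1 + 1 = 2
C: 1 + 2 = 3
D: 1 + (0.19×1 + 0.67×2 + 0.14×3) = 2.95
E: 1 + 2.95 = 3.95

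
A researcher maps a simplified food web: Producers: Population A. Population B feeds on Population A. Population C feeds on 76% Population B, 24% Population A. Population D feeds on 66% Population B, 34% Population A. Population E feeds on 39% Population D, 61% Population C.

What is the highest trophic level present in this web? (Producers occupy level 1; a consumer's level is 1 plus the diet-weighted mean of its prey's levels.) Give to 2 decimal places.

Population B: 1 + 1 = 2
Population C: 1 + (0.76×2 + 0.24×1) = 2.76
Population D: 1 + (0.66×2 + 0.34×1) = 2.66
Population E: 1 + (0.39×2.66 + 0.61×2.76) = 3.721

3.72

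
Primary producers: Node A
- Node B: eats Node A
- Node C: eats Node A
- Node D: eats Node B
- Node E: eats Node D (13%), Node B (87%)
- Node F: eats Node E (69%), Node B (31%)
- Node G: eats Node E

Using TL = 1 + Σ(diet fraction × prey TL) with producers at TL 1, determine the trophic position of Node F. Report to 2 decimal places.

Node B: 1 + 1 = 2
Node C: 1 + 1 = 2
Node D: 1 + 2 = 3
Node E: 1 + (0.13×3 + 0.87×2) = 3.13
Node F: 1 + (0.69×3.13 + 0.31×2) = 3.7797
Node G: 1 + 3.13 = 4.13

3.78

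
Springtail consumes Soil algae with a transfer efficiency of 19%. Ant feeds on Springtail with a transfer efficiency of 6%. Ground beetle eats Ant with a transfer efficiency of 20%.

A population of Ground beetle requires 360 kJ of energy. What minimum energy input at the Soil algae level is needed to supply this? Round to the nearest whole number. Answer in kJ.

157895 kJ

Cumulative transfer efficiency: 0.19 × 0.06 × 0.2 = 0.00228
Soil algae energy = 360 / 0.00228 = 157895 kJ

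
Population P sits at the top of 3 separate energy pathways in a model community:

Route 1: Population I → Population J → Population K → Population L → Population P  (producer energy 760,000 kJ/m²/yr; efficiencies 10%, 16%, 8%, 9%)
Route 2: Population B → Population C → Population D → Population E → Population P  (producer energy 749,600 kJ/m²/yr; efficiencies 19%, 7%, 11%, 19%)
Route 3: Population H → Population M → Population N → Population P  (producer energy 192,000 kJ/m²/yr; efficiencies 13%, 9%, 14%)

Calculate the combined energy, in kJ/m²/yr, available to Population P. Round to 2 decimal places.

Route 1: 760000 × 0.1 × 0.16 × 0.08 × 0.09 = 87.552 kJ/m²/yr
Route 2: 749600 × 0.19 × 0.07 × 0.11 × 0.19 = 208.366312 kJ/m²/yr
Route 3: 192000 × 0.13 × 0.09 × 0.14 = 314.496 kJ/m²/yr
Total at Population P: 87.552 + 208.366312 + 314.496 = 610.414312 kJ/m²/yr

610.41 kJ/m²/yr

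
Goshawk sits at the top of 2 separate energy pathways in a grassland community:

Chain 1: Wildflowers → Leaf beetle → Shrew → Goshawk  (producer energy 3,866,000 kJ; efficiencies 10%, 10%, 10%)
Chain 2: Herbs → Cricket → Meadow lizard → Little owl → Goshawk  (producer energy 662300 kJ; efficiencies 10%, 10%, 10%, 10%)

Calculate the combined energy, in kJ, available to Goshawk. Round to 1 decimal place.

3932.2 kJ

Chain 1: 3866000 × 0.1 × 0.1 × 0.1 = 3866 kJ
Chain 2: 662300 × 0.1 × 0.1 × 0.1 × 0.1 = 66.23 kJ
Total at Goshawk: 3866 + 66.23 = 3932.23 kJ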